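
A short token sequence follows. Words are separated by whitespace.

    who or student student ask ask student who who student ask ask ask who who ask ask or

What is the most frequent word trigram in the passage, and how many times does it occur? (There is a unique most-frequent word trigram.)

"student ask ask", 2 times

Trigram frequencies (highest first):
  student ask ask: 2
  who or student: 1
  or student student: 1
  student student ask: 1
  ask ask student: 1
  ask student who: 1
  … (9 more, each ≤ 1)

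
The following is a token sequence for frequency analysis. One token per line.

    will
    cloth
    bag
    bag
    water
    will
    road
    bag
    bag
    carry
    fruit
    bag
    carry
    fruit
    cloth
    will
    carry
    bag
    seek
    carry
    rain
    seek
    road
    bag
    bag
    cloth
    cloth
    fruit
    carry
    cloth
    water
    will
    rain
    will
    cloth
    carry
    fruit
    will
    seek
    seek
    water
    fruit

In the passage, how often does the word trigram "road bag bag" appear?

Scanning the 40 overlapping trigram windows for "road bag bag":
  position 7–9: road bag bag
  position 23–25: road bag bag

2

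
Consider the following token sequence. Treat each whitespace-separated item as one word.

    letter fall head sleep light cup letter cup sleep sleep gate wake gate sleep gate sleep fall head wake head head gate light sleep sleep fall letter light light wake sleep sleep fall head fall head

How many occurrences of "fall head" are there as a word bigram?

Scanning the 35 overlapping bigram windows for "fall head":
  position 2–3: fall head
  position 17–18: fall head
  position 33–34: fall head
  position 35–36: fall head

4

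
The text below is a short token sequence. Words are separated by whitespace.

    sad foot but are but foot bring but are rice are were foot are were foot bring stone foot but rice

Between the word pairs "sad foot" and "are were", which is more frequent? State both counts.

"are were" (2 vs 1)

"sad foot": 1 occurrence
"are were": 2 occurrences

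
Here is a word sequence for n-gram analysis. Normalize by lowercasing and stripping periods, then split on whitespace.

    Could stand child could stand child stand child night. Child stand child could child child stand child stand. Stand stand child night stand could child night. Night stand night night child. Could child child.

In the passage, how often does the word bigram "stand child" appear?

Scanning the 33 overlapping bigram windows for "stand child":
  position 2–3: stand child
  position 5–6: stand child
  position 7–8: stand child
  position 11–12: stand child
  position 16–17: stand child
  position 20–21: stand child

6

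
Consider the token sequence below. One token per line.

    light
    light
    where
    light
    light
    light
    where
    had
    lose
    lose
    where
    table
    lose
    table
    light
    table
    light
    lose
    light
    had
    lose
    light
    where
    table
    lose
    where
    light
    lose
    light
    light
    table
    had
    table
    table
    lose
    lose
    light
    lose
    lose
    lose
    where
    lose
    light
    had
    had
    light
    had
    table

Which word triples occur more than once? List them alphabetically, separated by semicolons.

Trigram counts meeting the condition (more than once):
  light light where: 2
  light lose light: 2
  lose light had: 2
  lose lose where: 2
  where table lose: 2

light light where; light lose light; lose light had; lose lose where; where table lose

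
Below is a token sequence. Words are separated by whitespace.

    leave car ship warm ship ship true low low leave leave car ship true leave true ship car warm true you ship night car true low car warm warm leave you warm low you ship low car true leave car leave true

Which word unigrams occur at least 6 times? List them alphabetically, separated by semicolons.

car; leave; ship; true

Unigram counts meeting the condition (at least 6 times):
  car: 7
  leave: 7
  ship: 7
  true: 7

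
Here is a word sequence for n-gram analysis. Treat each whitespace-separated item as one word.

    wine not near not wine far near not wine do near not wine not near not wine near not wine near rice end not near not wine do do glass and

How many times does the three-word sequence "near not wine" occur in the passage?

Scanning the 29 overlapping trigram windows for "near not wine":
  position 3–5: near not wine
  position 7–9: near not wine
  position 11–13: near not wine
  position 15–17: near not wine
  position 18–20: near not wine
  position 25–27: near not wine

6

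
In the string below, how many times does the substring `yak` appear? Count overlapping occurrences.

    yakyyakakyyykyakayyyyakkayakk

5

Sliding a length-3 window over the 29 characters (27 positions):
  position 1–3: yak
  position 5–7: yak
  position 14–16: yak
  position 21–23: yak
  position 26–28: yak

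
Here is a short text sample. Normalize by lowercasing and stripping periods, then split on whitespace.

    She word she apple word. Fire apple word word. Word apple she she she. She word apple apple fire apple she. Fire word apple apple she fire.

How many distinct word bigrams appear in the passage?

14

27 tokens → 26 bigram windows in total.
Repeated bigrams (each contributes count−1 duplicates):
  apple she: 3
  she she: 3
  word apple: 3
  apple apple: 2
  apple word: 2
  fire apple: 2
  she fire: 2
  she word: 2
  … (1 more repeated)
12 duplicate windows → 26 − 12 = 14 distinct.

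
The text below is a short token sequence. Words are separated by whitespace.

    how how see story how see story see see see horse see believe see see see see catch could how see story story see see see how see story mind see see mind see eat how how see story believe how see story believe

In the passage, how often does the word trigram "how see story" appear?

6

Scanning the 42 overlapping trigram windows for "how see story":
  position 2–4: how see story
  position 5–7: how see story
  position 20–22: how see story
  position 27–29: how see story
  position 37–39: how see story
  position 41–43: how see story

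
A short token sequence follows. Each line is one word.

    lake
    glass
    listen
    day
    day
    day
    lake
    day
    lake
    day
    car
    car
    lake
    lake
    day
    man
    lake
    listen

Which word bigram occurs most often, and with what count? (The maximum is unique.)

Bigram frequencies (highest first):
  lake day: 3
  day day: 2
  day lake: 2
  lake glass: 1
  glass listen: 1
  listen day: 1
  … (7 more, each ≤ 1)

"lake day", 3 times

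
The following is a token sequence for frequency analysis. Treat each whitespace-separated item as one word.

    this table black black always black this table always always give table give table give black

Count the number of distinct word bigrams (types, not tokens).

12

16 tokens → 15 bigram windows in total.
Repeated bigrams (each contributes count−1 duplicates):
  give table: 2
  table give: 2
  this table: 2
3 duplicate windows → 15 − 3 = 12 distinct.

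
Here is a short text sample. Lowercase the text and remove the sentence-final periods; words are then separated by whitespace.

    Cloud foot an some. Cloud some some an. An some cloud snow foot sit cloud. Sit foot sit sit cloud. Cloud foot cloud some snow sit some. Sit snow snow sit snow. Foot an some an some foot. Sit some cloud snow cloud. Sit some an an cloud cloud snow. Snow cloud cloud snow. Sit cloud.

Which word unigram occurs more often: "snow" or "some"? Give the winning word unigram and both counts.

"some" (10 vs 9)

"snow": 9 occurrences
"some": 10 occurrences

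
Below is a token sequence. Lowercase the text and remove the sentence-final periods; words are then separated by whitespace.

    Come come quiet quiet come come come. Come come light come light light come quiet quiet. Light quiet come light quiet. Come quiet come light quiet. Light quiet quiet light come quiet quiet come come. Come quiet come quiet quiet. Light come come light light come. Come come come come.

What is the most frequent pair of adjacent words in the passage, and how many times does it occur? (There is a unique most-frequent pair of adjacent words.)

"come come", 12 times

Bigram frequencies (highest first):
  come come: 12
  come quiet: 6
  quiet come: 6
  quiet quiet: 5
  come light: 5
  light come: 5
  … (3 more, each ≤ 4)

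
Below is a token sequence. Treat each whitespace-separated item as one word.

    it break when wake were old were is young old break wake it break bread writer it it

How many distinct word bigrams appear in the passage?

16

18 tokens → 17 bigram windows in total.
Repeated bigrams (each contributes count−1 duplicates):
  it break: 2
1 duplicate windows → 17 − 1 = 16 distinct.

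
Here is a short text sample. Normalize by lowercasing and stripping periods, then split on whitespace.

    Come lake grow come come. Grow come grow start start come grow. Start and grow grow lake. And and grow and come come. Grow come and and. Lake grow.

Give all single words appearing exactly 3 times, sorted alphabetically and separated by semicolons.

Unigram counts meeting the condition (exactly 3 times):
  lake: 3
  start: 3

lake; start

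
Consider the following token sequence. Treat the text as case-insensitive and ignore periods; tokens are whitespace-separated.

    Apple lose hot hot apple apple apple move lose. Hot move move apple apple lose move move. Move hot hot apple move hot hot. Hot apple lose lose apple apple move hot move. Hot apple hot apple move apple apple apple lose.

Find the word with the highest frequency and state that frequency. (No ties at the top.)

Unigram frequencies (highest first):
  apple: 15
  hot: 11
  move: 10
  lose: 6

"apple", 15 times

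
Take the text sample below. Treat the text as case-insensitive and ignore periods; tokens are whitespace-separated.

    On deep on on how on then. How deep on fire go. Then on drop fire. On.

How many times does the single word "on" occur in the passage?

Scanning the 17 tokens for "on":
  position 1: on
  position 3: on
  position 4: on
  position 6: on
  position 10: on
  position 14: on
  position 17: on

7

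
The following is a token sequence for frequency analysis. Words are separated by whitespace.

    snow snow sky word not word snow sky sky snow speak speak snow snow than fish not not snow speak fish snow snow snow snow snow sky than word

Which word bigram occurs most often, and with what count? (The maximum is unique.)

"snow snow", 6 times

Bigram frequencies (highest first):
  snow snow: 6
  snow sky: 3
  snow speak: 2
  sky word: 1
  word not: 1
  not word: 1
  … (14 more, each ≤ 1)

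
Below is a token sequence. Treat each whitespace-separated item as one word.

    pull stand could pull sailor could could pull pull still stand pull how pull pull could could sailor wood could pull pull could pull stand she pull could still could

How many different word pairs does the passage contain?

20

30 tokens → 29 bigram windows in total.
Repeated bigrams (each contributes count−1 duplicates):
  could pull: 4
  pull could: 3
  pull pull: 3
  could could: 2
  pull stand: 2
9 duplicate windows → 29 − 9 = 20 distinct.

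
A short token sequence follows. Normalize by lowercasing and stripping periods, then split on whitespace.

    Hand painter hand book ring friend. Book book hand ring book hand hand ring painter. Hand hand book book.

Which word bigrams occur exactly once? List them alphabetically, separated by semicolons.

book ring; friend book; hand painter; ring book; ring friend; ring painter

Bigram counts meeting the condition (exactly once):
  book ring: 1
  friend book: 1
  hand painter: 1
  ring book: 1
  ring friend: 1
  ring painter: 1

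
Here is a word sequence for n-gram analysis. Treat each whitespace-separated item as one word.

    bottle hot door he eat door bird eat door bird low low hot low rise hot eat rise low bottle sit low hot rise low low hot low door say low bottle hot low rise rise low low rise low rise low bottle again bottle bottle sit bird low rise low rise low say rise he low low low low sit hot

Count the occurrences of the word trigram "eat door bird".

2

Scanning the 60 overlapping trigram windows for "eat door bird":
  position 5–7: eat door bird
  position 8–10: eat door bird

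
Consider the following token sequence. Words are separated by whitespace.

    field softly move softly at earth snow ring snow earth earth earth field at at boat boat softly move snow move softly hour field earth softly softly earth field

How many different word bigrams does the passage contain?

29 tokens → 28 bigram windows in total.
Repeated bigrams (each contributes count−1 duplicates):
  earth earth: 2
  earth field: 2
  move softly: 2
  softly move: 2
4 duplicate windows → 28 − 4 = 24 distinct.

24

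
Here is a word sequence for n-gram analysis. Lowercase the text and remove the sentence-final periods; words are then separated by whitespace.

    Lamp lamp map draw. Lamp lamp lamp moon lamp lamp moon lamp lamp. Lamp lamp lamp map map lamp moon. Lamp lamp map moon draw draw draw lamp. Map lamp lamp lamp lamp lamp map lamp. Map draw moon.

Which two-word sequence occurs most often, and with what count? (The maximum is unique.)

"lamp lamp", 13 times

Bigram frequencies (highest first):
  lamp lamp: 13
  lamp map: 6
  lamp moon: 3
  moon lamp: 3
  map lamp: 3
  map draw: 2
  … (6 more, each ≤ 2)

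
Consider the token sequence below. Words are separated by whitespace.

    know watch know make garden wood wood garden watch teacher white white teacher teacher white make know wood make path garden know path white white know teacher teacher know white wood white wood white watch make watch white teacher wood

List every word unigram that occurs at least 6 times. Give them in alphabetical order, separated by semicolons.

know; teacher; white; wood

Unigram counts meeting the condition (at least 6 times):
  know: 6
  teacher: 6
  white: 9
  wood: 6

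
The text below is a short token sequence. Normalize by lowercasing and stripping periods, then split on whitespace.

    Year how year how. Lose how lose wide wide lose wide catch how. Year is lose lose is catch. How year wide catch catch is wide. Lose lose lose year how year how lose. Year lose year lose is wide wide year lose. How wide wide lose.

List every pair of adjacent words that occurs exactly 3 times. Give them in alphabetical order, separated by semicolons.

Bigram counts meeting the condition (exactly 3 times):
  how lose: 3
  lose lose: 3
  lose year: 3
  wide lose: 3
  wide wide: 3
  year lose: 3

how lose; lose lose; lose year; wide lose; wide wide; year lose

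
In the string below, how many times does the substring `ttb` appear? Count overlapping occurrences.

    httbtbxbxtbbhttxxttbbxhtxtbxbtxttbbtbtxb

3

Sliding a length-3 window over the 40 characters (38 positions):
  position 2–4: ttb
  position 18–20: ttb
  position 32–34: ttb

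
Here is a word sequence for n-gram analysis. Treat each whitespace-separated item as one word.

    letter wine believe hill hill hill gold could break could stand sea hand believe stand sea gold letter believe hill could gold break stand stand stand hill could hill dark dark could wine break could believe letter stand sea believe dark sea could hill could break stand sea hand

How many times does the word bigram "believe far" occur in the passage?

Scanning the 48 overlapping bigram windows for "believe far":
  (none found)

0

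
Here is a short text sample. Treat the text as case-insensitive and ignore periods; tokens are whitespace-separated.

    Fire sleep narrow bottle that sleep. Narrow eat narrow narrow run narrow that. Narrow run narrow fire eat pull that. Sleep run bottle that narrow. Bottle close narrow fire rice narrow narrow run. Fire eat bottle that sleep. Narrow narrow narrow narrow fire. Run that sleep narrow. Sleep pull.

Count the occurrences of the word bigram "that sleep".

Scanning the 48 overlapping bigram windows for "that sleep":
  position 5–6: that sleep
  position 20–21: that sleep
  position 37–38: that sleep
  position 45–46: that sleep

4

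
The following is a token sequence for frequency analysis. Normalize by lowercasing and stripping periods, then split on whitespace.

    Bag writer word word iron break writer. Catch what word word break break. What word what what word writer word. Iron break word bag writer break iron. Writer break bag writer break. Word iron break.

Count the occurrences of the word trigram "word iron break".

3

Scanning the 33 overlapping trigram windows for "word iron break":
  position 4–6: word iron break
  position 20–22: word iron break
  position 33–35: word iron break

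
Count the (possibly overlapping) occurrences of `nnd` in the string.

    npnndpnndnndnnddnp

Sliding a length-3 window over the 18 characters (16 positions):
  position 3–5: nnd
  position 7–9: nnd
  position 10–12: nnd
  position 13–15: nnd

4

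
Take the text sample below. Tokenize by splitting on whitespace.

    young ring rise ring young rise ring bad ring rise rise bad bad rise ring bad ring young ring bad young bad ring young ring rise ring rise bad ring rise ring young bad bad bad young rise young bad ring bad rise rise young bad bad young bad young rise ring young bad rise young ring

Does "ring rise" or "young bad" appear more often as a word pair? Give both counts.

"ring rise": 5 occurrences
"young bad": 6 occurrences

"young bad" (6 vs 5)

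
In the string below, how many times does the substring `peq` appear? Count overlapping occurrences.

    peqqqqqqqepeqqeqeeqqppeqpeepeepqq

3

Sliding a length-3 window over the 33 characters (31 positions):
  position 1–3: peq
  position 11–13: peq
  position 22–24: peq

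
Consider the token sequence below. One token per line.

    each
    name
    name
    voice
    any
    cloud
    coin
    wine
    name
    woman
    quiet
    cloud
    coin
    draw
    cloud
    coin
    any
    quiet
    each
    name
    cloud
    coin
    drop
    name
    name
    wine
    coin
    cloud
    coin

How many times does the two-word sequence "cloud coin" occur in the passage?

5

Scanning the 28 overlapping bigram windows for "cloud coin":
  position 6–7: cloud coin
  position 12–13: cloud coin
  position 15–16: cloud coin
  position 21–22: cloud coin
  position 28–29: cloud coin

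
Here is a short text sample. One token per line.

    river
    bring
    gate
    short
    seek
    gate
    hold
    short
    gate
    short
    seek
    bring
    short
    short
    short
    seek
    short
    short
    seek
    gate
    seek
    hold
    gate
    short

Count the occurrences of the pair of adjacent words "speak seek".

Scanning the 23 overlapping bigram windows for "speak seek":
  (none found)

0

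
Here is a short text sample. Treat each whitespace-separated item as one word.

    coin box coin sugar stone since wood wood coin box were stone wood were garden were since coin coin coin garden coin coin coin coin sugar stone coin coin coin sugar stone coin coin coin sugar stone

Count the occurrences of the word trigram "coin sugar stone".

4

Scanning the 35 overlapping trigram windows for "coin sugar stone":
  position 3–5: coin sugar stone
  position 25–27: coin sugar stone
  position 30–32: coin sugar stone
  position 35–37: coin sugar stone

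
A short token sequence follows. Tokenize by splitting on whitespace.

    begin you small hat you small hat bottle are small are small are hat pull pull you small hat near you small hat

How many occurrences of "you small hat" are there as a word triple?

4

Scanning the 21 overlapping trigram windows for "you small hat":
  position 2–4: you small hat
  position 5–7: you small hat
  position 17–19: you small hat
  position 21–23: you small hat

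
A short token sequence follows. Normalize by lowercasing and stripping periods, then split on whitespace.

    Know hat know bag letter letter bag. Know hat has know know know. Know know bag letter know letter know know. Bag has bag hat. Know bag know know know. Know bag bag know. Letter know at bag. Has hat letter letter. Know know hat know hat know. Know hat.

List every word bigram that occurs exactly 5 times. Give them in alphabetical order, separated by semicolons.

know bag; know hat

Bigram counts meeting the condition (exactly 5 times):
  know bag: 5
  know hat: 5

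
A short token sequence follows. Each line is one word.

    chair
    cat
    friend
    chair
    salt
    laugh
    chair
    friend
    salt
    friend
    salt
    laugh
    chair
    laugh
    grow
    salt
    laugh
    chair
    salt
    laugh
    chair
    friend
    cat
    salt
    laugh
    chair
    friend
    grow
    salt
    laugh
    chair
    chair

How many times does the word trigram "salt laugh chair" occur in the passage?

Scanning the 30 overlapping trigram windows for "salt laugh chair":
  position 5–7: salt laugh chair
  position 11–13: salt laugh chair
  position 16–18: salt laugh chair
  position 19–21: salt laugh chair
  position 24–26: salt laugh chair
  position 29–31: salt laugh chair

6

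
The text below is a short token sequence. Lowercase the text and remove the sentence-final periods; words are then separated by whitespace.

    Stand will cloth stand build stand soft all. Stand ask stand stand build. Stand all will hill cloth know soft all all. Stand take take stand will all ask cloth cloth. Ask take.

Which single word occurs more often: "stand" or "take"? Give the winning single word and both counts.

"stand": 9 occurrences
"take": 3 occurrences

"stand" (9 vs 3)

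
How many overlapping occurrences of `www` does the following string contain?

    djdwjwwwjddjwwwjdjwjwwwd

3

Sliding a length-3 window over the 24 characters (22 positions):
  position 6–8: www
  position 13–15: www
  position 21–23: www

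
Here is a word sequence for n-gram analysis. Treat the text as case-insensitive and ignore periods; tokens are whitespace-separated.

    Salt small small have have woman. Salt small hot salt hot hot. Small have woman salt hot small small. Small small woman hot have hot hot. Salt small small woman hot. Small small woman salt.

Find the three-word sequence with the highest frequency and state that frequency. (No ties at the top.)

"small small woman", 3 times

Trigram frequencies (highest first):
  small small woman: 3
  salt small small: 2
  have woman salt: 2
  hot small small: 2
  small small small: 2
  small woman hot: 2
  … (20 more, each ≤ 1)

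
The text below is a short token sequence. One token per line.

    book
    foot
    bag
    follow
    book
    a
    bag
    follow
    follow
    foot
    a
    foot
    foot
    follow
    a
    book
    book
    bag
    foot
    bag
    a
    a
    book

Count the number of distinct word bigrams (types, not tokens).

19

23 tokens → 22 bigram windows in total.
Repeated bigrams (each contributes count−1 duplicates):
  a book: 2
  bag follow: 2
  foot bag: 2
3 duplicate windows → 22 − 3 = 19 distinct.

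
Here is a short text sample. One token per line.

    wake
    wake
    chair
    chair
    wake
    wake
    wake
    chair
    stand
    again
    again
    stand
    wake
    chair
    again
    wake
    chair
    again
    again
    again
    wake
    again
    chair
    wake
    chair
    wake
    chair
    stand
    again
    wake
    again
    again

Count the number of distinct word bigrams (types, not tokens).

32 tokens → 31 bigram windows in total.
Repeated bigrams (each contributes count−1 duplicates):
  wake chair: 6
  again again: 4
  again wake: 3
  chair wake: 3
  wake wake: 3
  chair again: 2
  chair stand: 2
  stand again: 2
  … (1 more repeated)
18 duplicate windows → 31 − 18 = 13 distinct.

13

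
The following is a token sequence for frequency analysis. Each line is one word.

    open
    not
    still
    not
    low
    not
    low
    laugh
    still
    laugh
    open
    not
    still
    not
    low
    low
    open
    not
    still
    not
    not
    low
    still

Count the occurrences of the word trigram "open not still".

Scanning the 21 overlapping trigram windows for "open not still":
  position 1–3: open not still
  position 11–13: open not still
  position 17–19: open not still

3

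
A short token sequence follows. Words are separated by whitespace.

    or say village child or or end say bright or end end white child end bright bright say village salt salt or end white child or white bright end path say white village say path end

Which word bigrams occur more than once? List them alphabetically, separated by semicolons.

child or; end white; or end; say village; white child

Bigram counts meeting the condition (more than once):
  child or: 2
  end white: 2
  or end: 3
  say village: 2
  white child: 2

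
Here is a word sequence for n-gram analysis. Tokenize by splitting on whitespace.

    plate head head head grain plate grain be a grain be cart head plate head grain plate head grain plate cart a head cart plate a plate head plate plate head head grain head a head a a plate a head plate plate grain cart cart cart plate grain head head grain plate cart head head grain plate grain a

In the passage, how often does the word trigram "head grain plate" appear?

Scanning the 58 overlapping trigram windows for "head grain plate":
  position 4–6: head grain plate
  position 15–17: head grain plate
  position 18–20: head grain plate
  position 51–53: head grain plate
  position 56–58: head grain plate

5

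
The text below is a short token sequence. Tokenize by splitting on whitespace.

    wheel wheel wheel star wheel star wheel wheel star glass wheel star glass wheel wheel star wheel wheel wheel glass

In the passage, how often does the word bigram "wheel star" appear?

Scanning the 19 overlapping bigram windows for "wheel star":
  position 3–4: wheel star
  position 5–6: wheel star
  position 8–9: wheel star
  position 11–12: wheel star
  position 15–16: wheel star

5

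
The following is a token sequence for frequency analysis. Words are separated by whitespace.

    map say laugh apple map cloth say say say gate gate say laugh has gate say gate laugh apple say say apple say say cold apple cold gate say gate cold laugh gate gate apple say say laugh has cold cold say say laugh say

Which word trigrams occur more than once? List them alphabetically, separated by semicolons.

Trigram counts meeting the condition (more than once):
  apple say say: 3
  gate say gate: 2
  say laugh has: 2
  say say laugh: 2

apple say say; gate say gate; say laugh has; say say laugh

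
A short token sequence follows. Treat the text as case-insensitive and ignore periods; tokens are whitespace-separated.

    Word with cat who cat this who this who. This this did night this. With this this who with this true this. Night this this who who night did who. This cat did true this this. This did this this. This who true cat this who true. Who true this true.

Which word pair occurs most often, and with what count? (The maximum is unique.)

"this this", 7 times

Bigram frequencies (highest first):
  this this: 7
  this who: 6
  who this: 3
  true this: 3
  who true: 3
  cat this: 2
  … (22 more, each ≤ 2)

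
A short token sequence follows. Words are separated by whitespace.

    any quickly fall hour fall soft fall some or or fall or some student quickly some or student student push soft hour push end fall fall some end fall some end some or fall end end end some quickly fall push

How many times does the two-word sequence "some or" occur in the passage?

3

Scanning the 40 overlapping bigram windows for "some or":
  position 8–9: some or
  position 16–17: some or
  position 32–33: some or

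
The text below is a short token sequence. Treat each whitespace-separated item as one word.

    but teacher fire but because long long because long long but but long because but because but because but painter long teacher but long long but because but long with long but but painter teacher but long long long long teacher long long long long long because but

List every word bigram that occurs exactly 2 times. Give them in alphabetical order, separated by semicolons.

Bigram counts meeting the condition (exactly 2 times):
  because long: 2
  but but: 2
  but painter: 2
  long teacher: 2
  teacher but: 2

because long; but but; but painter; long teacher; teacher but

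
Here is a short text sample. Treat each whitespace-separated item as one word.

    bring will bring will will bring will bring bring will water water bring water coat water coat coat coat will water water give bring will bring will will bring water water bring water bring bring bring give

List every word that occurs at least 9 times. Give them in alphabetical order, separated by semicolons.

Unigram counts meeting the condition (at least 9 times):
  bring: 13
  water: 9
  will: 9

bring; water; will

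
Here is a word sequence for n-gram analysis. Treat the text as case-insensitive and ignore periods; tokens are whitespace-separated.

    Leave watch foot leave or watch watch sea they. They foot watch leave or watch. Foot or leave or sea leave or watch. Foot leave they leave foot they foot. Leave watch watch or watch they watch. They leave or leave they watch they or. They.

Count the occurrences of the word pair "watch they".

3

Scanning the 45 overlapping bigram windows for "watch they":
  position 35–36: watch they
  position 37–38: watch they
  position 43–44: watch they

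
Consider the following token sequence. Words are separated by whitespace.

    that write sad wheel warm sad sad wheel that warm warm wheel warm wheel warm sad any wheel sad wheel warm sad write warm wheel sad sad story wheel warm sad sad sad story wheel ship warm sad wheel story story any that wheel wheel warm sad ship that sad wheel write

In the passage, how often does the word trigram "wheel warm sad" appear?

Scanning the 50 overlapping trigram windows for "wheel warm sad":
  position 4–6: wheel warm sad
  position 14–16: wheel warm sad
  position 20–22: wheel warm sad
  position 29–31: wheel warm sad
  position 45–47: wheel warm sad

5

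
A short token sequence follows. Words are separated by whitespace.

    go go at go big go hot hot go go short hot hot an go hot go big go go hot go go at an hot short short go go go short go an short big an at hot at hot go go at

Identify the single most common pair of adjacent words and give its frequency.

"go go", 7 times

Bigram frequencies (highest first):
  go go: 7
  hot go: 4
  go at: 3
  go hot: 3
  go big: 2
  big go: 2
  … (18 more, each ≤ 2)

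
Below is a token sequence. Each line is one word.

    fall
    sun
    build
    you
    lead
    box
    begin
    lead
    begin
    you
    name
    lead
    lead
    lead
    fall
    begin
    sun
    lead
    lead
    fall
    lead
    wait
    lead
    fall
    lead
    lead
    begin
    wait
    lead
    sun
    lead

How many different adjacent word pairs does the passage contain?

21

31 tokens → 30 bigram windows in total.
Repeated bigrams (each contributes count−1 duplicates):
  lead lead: 4
  lead fall: 3
  fall lead: 2
  lead begin: 2
  sun lead: 2
  wait lead: 2
9 duplicate windows → 30 − 9 = 21 distinct.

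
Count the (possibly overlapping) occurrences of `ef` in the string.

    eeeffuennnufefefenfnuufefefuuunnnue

5

Sliding a length-2 window over the 35 characters (34 positions):
  position 3–4: ef
  position 13–14: ef
  position 15–16: ef
  position 24–25: ef
  position 26–27: ef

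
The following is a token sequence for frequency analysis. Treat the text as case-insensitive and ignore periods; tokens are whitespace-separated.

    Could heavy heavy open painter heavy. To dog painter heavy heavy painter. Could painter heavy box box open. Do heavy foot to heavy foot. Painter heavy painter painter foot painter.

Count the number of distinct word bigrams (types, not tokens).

22

30 tokens → 29 bigram windows in total.
Repeated bigrams (each contributes count−1 duplicates):
  painter heavy: 4
  foot painter: 2
  heavy foot: 2
  heavy heavy: 2
  heavy painter: 2
7 duplicate windows → 29 − 7 = 22 distinct.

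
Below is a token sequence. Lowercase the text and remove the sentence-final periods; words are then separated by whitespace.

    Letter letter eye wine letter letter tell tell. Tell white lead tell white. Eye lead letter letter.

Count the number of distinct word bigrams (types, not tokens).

17 tokens → 16 bigram windows in total.
Repeated bigrams (each contributes count−1 duplicates):
  letter letter: 3
  tell tell: 2
  tell white: 2
4 duplicate windows → 16 − 4 = 12 distinct.

12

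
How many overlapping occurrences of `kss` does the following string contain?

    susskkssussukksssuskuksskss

Sliding a length-3 window over the 27 characters (25 positions):
  position 6–8: kss
  position 14–16: kss
  position 22–24: kss
  position 25–27: kss

4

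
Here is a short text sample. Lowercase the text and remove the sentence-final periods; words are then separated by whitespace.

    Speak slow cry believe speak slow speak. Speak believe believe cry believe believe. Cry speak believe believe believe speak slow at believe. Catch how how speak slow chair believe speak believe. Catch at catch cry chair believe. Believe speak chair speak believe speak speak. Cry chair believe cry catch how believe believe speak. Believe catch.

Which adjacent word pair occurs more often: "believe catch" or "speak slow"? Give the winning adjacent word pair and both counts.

"speak slow" (4 vs 3)

"believe catch": 3 occurrences
"speak slow": 4 occurrences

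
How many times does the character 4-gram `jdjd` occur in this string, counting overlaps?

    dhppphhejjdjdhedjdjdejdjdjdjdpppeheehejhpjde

Sliding a length-4 window over the 44 characters (41 positions):
  position 10–13: jdjd
  position 17–20: jdjd
  position 22–25: jdjd
  position 24–27: jdjd
  position 26–29: jdjd

5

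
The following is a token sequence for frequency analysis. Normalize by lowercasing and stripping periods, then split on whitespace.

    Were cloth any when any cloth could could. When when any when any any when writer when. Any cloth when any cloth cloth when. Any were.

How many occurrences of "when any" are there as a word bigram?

6

Scanning the 25 overlapping bigram windows for "when any":
  position 4–5: when any
  position 10–11: when any
  position 12–13: when any
  position 17–18: when any
  position 20–21: when any
  position 24–25: when any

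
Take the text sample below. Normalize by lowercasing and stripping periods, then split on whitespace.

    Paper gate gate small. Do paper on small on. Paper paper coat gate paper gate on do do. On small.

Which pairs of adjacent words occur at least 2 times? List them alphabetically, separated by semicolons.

on small; paper gate

Bigram counts meeting the condition (at least 2 times):
  on small: 2
  paper gate: 2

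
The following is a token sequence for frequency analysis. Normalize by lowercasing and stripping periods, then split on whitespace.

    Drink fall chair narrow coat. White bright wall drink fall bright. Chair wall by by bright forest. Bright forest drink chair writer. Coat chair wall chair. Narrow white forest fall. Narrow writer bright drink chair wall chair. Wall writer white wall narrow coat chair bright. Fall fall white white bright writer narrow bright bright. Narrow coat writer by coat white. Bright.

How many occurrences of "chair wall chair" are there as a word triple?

Scanning the 59 overlapping trigram windows for "chair wall chair":
  position 24–26: chair wall chair
  position 35–37: chair wall chair

2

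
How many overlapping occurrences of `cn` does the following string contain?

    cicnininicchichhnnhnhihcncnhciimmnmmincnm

Sliding a length-2 window over the 41 characters (40 positions):
  position 3–4: cn
  position 24–25: cn
  position 26–27: cn
  position 39–40: cn

4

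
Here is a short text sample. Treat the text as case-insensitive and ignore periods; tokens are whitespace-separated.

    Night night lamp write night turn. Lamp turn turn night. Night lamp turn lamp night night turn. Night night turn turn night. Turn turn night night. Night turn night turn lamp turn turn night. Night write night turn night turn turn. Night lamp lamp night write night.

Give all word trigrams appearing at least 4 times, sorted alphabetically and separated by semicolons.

Trigram counts meeting the condition (at least 4 times):
  turn night night: 4
  turn turn night: 5

turn night night; turn turn night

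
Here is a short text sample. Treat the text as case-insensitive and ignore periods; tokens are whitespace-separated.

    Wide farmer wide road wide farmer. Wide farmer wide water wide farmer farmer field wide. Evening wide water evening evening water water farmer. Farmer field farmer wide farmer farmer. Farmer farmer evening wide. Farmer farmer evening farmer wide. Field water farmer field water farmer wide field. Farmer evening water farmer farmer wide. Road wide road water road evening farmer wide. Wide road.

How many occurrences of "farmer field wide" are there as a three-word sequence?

Scanning the 60 overlapping trigram windows for "farmer field wide":
  position 13–15: farmer field wide

1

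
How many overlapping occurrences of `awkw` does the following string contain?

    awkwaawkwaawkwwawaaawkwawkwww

Sliding a length-4 window over the 29 characters (26 positions):
  position 1–4: awkw
  position 6–9: awkw
  position 11–14: awkw
  position 20–23: awkw
  position 24–27: awkw

5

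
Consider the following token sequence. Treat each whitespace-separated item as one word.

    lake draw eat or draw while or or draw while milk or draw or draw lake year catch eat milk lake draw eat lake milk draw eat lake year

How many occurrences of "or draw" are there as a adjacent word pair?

4

Scanning the 28 overlapping bigram windows for "or draw":
  position 4–5: or draw
  position 8–9: or draw
  position 12–13: or draw
  position 14–15: or draw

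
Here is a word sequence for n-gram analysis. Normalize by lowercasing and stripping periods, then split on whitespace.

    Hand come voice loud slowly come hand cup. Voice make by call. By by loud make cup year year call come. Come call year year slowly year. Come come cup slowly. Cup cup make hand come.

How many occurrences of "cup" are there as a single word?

Scanning the 36 tokens for "cup":
  position 8: cup
  position 17: cup
  position 30: cup
  position 32: cup
  position 33: cup

5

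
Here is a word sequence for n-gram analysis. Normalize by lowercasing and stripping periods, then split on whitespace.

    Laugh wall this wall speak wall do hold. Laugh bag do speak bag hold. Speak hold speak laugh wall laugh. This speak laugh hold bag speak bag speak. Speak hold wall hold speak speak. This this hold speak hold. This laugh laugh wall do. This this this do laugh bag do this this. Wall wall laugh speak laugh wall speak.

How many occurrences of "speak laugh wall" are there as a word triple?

2

Scanning the 58 overlapping trigram windows for "speak laugh wall":
  position 17–19: speak laugh wall
  position 57–59: speak laugh wall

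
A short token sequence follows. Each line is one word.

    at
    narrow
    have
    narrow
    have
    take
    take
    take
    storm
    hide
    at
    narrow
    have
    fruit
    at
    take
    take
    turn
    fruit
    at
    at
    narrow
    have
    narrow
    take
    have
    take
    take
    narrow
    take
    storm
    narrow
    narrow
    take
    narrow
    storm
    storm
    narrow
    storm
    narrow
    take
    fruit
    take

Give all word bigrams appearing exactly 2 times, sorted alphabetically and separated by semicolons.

Bigram counts meeting the condition (exactly 2 times):
  fruit at: 2
  have narrow: 2
  have take: 2
  narrow storm: 2
  take narrow: 2
  take storm: 2

fruit at; have narrow; have take; narrow storm; take narrow; take storm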